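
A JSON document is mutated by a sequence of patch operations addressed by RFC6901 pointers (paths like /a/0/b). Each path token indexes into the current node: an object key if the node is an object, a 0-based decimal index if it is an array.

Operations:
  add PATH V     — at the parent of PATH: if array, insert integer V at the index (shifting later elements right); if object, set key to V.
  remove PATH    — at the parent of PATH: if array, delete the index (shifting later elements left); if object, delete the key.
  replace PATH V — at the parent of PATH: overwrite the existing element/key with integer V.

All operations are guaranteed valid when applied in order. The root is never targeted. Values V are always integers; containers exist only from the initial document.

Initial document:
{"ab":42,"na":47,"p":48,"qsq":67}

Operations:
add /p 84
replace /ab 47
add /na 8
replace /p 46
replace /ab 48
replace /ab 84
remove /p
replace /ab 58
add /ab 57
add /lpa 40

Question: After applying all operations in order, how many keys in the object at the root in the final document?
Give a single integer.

Answer: 4

Derivation:
After op 1 (add /p 84): {"ab":42,"na":47,"p":84,"qsq":67}
After op 2 (replace /ab 47): {"ab":47,"na":47,"p":84,"qsq":67}
After op 3 (add /na 8): {"ab":47,"na":8,"p":84,"qsq":67}
After op 4 (replace /p 46): {"ab":47,"na":8,"p":46,"qsq":67}
After op 5 (replace /ab 48): {"ab":48,"na":8,"p":46,"qsq":67}
After op 6 (replace /ab 84): {"ab":84,"na":8,"p":46,"qsq":67}
After op 7 (remove /p): {"ab":84,"na":8,"qsq":67}
After op 8 (replace /ab 58): {"ab":58,"na":8,"qsq":67}
After op 9 (add /ab 57): {"ab":57,"na":8,"qsq":67}
After op 10 (add /lpa 40): {"ab":57,"lpa":40,"na":8,"qsq":67}
Size at the root: 4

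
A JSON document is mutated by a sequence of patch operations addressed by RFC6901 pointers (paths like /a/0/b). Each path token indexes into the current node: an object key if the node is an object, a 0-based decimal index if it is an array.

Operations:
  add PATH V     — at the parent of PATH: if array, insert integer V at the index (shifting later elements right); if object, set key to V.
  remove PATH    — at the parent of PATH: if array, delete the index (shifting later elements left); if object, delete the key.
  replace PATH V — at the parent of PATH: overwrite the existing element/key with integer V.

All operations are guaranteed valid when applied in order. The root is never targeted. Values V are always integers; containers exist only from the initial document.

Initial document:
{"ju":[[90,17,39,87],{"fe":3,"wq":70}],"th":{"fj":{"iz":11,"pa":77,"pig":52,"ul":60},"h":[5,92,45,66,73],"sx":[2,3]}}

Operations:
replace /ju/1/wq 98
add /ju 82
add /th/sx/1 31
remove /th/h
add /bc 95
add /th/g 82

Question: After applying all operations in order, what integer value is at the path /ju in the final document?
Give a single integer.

After op 1 (replace /ju/1/wq 98): {"ju":[[90,17,39,87],{"fe":3,"wq":98}],"th":{"fj":{"iz":11,"pa":77,"pig":52,"ul":60},"h":[5,92,45,66,73],"sx":[2,3]}}
After op 2 (add /ju 82): {"ju":82,"th":{"fj":{"iz":11,"pa":77,"pig":52,"ul":60},"h":[5,92,45,66,73],"sx":[2,3]}}
After op 3 (add /th/sx/1 31): {"ju":82,"th":{"fj":{"iz":11,"pa":77,"pig":52,"ul":60},"h":[5,92,45,66,73],"sx":[2,31,3]}}
After op 4 (remove /th/h): {"ju":82,"th":{"fj":{"iz":11,"pa":77,"pig":52,"ul":60},"sx":[2,31,3]}}
After op 5 (add /bc 95): {"bc":95,"ju":82,"th":{"fj":{"iz":11,"pa":77,"pig":52,"ul":60},"sx":[2,31,3]}}
After op 6 (add /th/g 82): {"bc":95,"ju":82,"th":{"fj":{"iz":11,"pa":77,"pig":52,"ul":60},"g":82,"sx":[2,31,3]}}
Value at /ju: 82

Answer: 82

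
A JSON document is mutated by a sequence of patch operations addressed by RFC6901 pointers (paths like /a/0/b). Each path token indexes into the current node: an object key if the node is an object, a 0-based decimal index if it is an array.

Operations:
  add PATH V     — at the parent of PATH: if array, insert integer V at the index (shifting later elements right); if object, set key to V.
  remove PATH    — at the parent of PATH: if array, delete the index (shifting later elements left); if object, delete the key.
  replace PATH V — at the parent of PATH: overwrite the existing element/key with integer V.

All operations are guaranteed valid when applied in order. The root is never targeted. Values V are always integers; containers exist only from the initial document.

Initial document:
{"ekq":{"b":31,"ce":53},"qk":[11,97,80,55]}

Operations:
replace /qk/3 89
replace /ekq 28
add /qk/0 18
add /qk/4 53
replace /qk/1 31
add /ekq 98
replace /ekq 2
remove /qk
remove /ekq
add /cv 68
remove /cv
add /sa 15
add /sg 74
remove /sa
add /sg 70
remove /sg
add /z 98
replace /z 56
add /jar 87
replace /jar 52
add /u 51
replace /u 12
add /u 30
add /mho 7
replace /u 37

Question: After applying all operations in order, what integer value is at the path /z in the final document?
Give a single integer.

After op 1 (replace /qk/3 89): {"ekq":{"b":31,"ce":53},"qk":[11,97,80,89]}
After op 2 (replace /ekq 28): {"ekq":28,"qk":[11,97,80,89]}
After op 3 (add /qk/0 18): {"ekq":28,"qk":[18,11,97,80,89]}
After op 4 (add /qk/4 53): {"ekq":28,"qk":[18,11,97,80,53,89]}
After op 5 (replace /qk/1 31): {"ekq":28,"qk":[18,31,97,80,53,89]}
After op 6 (add /ekq 98): {"ekq":98,"qk":[18,31,97,80,53,89]}
After op 7 (replace /ekq 2): {"ekq":2,"qk":[18,31,97,80,53,89]}
After op 8 (remove /qk): {"ekq":2}
After op 9 (remove /ekq): {}
After op 10 (add /cv 68): {"cv":68}
After op 11 (remove /cv): {}
After op 12 (add /sa 15): {"sa":15}
After op 13 (add /sg 74): {"sa":15,"sg":74}
After op 14 (remove /sa): {"sg":74}
After op 15 (add /sg 70): {"sg":70}
After op 16 (remove /sg): {}
After op 17 (add /z 98): {"z":98}
After op 18 (replace /z 56): {"z":56}
After op 19 (add /jar 87): {"jar":87,"z":56}
After op 20 (replace /jar 52): {"jar":52,"z":56}
After op 21 (add /u 51): {"jar":52,"u":51,"z":56}
After op 22 (replace /u 12): {"jar":52,"u":12,"z":56}
After op 23 (add /u 30): {"jar":52,"u":30,"z":56}
After op 24 (add /mho 7): {"jar":52,"mho":7,"u":30,"z":56}
After op 25 (replace /u 37): {"jar":52,"mho":7,"u":37,"z":56}
Value at /z: 56

Answer: 56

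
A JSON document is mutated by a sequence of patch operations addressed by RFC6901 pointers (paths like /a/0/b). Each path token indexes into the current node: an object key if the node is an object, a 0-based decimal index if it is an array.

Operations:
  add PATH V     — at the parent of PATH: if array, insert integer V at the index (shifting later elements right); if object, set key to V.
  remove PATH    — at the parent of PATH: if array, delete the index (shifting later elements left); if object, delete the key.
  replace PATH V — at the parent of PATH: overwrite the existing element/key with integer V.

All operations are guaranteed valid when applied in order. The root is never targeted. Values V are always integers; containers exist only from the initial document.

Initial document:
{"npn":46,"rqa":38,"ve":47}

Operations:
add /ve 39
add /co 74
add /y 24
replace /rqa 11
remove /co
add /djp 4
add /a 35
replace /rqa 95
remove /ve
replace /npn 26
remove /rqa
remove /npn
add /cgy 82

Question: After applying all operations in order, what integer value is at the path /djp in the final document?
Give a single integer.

After op 1 (add /ve 39): {"npn":46,"rqa":38,"ve":39}
After op 2 (add /co 74): {"co":74,"npn":46,"rqa":38,"ve":39}
After op 3 (add /y 24): {"co":74,"npn":46,"rqa":38,"ve":39,"y":24}
After op 4 (replace /rqa 11): {"co":74,"npn":46,"rqa":11,"ve":39,"y":24}
After op 5 (remove /co): {"npn":46,"rqa":11,"ve":39,"y":24}
After op 6 (add /djp 4): {"djp":4,"npn":46,"rqa":11,"ve":39,"y":24}
After op 7 (add /a 35): {"a":35,"djp":4,"npn":46,"rqa":11,"ve":39,"y":24}
After op 8 (replace /rqa 95): {"a":35,"djp":4,"npn":46,"rqa":95,"ve":39,"y":24}
After op 9 (remove /ve): {"a":35,"djp":4,"npn":46,"rqa":95,"y":24}
After op 10 (replace /npn 26): {"a":35,"djp":4,"npn":26,"rqa":95,"y":24}
After op 11 (remove /rqa): {"a":35,"djp":4,"npn":26,"y":24}
After op 12 (remove /npn): {"a":35,"djp":4,"y":24}
After op 13 (add /cgy 82): {"a":35,"cgy":82,"djp":4,"y":24}
Value at /djp: 4

Answer: 4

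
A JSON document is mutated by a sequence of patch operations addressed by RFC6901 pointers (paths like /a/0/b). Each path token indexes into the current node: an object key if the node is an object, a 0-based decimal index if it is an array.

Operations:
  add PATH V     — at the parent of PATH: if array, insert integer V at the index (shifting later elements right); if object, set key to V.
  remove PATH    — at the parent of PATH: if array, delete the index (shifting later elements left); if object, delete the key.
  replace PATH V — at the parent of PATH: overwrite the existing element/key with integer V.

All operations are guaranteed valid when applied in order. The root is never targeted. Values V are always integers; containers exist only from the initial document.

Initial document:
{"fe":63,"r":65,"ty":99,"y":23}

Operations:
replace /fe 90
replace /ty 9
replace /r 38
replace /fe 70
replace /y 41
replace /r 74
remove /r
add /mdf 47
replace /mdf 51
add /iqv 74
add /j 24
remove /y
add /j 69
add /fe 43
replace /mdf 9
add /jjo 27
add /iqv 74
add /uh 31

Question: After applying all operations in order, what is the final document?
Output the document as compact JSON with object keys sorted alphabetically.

Answer: {"fe":43,"iqv":74,"j":69,"jjo":27,"mdf":9,"ty":9,"uh":31}

Derivation:
After op 1 (replace /fe 90): {"fe":90,"r":65,"ty":99,"y":23}
After op 2 (replace /ty 9): {"fe":90,"r":65,"ty":9,"y":23}
After op 3 (replace /r 38): {"fe":90,"r":38,"ty":9,"y":23}
After op 4 (replace /fe 70): {"fe":70,"r":38,"ty":9,"y":23}
After op 5 (replace /y 41): {"fe":70,"r":38,"ty":9,"y":41}
After op 6 (replace /r 74): {"fe":70,"r":74,"ty":9,"y":41}
After op 7 (remove /r): {"fe":70,"ty":9,"y":41}
After op 8 (add /mdf 47): {"fe":70,"mdf":47,"ty":9,"y":41}
After op 9 (replace /mdf 51): {"fe":70,"mdf":51,"ty":9,"y":41}
After op 10 (add /iqv 74): {"fe":70,"iqv":74,"mdf":51,"ty":9,"y":41}
After op 11 (add /j 24): {"fe":70,"iqv":74,"j":24,"mdf":51,"ty":9,"y":41}
After op 12 (remove /y): {"fe":70,"iqv":74,"j":24,"mdf":51,"ty":9}
After op 13 (add /j 69): {"fe":70,"iqv":74,"j":69,"mdf":51,"ty":9}
After op 14 (add /fe 43): {"fe":43,"iqv":74,"j":69,"mdf":51,"ty":9}
After op 15 (replace /mdf 9): {"fe":43,"iqv":74,"j":69,"mdf":9,"ty":9}
After op 16 (add /jjo 27): {"fe":43,"iqv":74,"j":69,"jjo":27,"mdf":9,"ty":9}
After op 17 (add /iqv 74): {"fe":43,"iqv":74,"j":69,"jjo":27,"mdf":9,"ty":9}
After op 18 (add /uh 31): {"fe":43,"iqv":74,"j":69,"jjo":27,"mdf":9,"ty":9,"uh":31}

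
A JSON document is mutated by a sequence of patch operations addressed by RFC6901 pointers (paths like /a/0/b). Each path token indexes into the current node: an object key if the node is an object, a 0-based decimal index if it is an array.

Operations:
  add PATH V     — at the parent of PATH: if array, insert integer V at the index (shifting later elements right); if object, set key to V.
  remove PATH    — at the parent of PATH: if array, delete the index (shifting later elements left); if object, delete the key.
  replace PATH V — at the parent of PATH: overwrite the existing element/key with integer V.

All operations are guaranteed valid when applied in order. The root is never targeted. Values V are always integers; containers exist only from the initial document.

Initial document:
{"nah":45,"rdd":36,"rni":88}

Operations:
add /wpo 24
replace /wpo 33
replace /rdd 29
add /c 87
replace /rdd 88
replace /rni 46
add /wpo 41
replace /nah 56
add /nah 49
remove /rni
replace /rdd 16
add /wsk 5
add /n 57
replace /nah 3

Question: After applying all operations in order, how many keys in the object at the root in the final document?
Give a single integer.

Answer: 6

Derivation:
After op 1 (add /wpo 24): {"nah":45,"rdd":36,"rni":88,"wpo":24}
After op 2 (replace /wpo 33): {"nah":45,"rdd":36,"rni":88,"wpo":33}
After op 3 (replace /rdd 29): {"nah":45,"rdd":29,"rni":88,"wpo":33}
After op 4 (add /c 87): {"c":87,"nah":45,"rdd":29,"rni":88,"wpo":33}
After op 5 (replace /rdd 88): {"c":87,"nah":45,"rdd":88,"rni":88,"wpo":33}
After op 6 (replace /rni 46): {"c":87,"nah":45,"rdd":88,"rni":46,"wpo":33}
After op 7 (add /wpo 41): {"c":87,"nah":45,"rdd":88,"rni":46,"wpo":41}
After op 8 (replace /nah 56): {"c":87,"nah":56,"rdd":88,"rni":46,"wpo":41}
After op 9 (add /nah 49): {"c":87,"nah":49,"rdd":88,"rni":46,"wpo":41}
After op 10 (remove /rni): {"c":87,"nah":49,"rdd":88,"wpo":41}
After op 11 (replace /rdd 16): {"c":87,"nah":49,"rdd":16,"wpo":41}
After op 12 (add /wsk 5): {"c":87,"nah":49,"rdd":16,"wpo":41,"wsk":5}
After op 13 (add /n 57): {"c":87,"n":57,"nah":49,"rdd":16,"wpo":41,"wsk":5}
After op 14 (replace /nah 3): {"c":87,"n":57,"nah":3,"rdd":16,"wpo":41,"wsk":5}
Size at the root: 6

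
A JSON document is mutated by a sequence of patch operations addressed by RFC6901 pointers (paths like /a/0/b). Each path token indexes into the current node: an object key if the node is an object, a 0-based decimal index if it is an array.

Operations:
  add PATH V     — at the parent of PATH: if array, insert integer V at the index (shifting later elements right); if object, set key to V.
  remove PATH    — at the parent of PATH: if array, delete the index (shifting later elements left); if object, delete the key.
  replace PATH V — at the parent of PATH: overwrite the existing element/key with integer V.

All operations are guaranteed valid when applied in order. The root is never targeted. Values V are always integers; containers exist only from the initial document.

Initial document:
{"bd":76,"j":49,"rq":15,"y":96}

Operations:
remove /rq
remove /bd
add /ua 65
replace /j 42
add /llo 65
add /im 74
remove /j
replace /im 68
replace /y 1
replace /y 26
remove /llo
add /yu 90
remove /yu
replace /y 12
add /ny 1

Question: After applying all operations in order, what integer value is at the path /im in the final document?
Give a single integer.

After op 1 (remove /rq): {"bd":76,"j":49,"y":96}
After op 2 (remove /bd): {"j":49,"y":96}
After op 3 (add /ua 65): {"j":49,"ua":65,"y":96}
After op 4 (replace /j 42): {"j":42,"ua":65,"y":96}
After op 5 (add /llo 65): {"j":42,"llo":65,"ua":65,"y":96}
After op 6 (add /im 74): {"im":74,"j":42,"llo":65,"ua":65,"y":96}
After op 7 (remove /j): {"im":74,"llo":65,"ua":65,"y":96}
After op 8 (replace /im 68): {"im":68,"llo":65,"ua":65,"y":96}
After op 9 (replace /y 1): {"im":68,"llo":65,"ua":65,"y":1}
After op 10 (replace /y 26): {"im":68,"llo":65,"ua":65,"y":26}
After op 11 (remove /llo): {"im":68,"ua":65,"y":26}
After op 12 (add /yu 90): {"im":68,"ua":65,"y":26,"yu":90}
After op 13 (remove /yu): {"im":68,"ua":65,"y":26}
After op 14 (replace /y 12): {"im":68,"ua":65,"y":12}
After op 15 (add /ny 1): {"im":68,"ny":1,"ua":65,"y":12}
Value at /im: 68

Answer: 68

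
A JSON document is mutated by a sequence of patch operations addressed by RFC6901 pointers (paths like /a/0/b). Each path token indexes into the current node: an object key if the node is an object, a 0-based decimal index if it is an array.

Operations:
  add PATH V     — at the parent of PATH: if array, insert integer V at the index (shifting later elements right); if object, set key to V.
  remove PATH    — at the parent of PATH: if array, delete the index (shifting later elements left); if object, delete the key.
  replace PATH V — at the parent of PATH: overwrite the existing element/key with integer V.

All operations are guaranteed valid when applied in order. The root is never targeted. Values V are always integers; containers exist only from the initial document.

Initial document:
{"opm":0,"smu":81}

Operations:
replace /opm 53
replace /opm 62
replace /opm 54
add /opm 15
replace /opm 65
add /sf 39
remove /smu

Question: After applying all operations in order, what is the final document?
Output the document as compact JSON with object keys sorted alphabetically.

Answer: {"opm":65,"sf":39}

Derivation:
After op 1 (replace /opm 53): {"opm":53,"smu":81}
After op 2 (replace /opm 62): {"opm":62,"smu":81}
After op 3 (replace /opm 54): {"opm":54,"smu":81}
After op 4 (add /opm 15): {"opm":15,"smu":81}
After op 5 (replace /opm 65): {"opm":65,"smu":81}
After op 6 (add /sf 39): {"opm":65,"sf":39,"smu":81}
After op 7 (remove /smu): {"opm":65,"sf":39}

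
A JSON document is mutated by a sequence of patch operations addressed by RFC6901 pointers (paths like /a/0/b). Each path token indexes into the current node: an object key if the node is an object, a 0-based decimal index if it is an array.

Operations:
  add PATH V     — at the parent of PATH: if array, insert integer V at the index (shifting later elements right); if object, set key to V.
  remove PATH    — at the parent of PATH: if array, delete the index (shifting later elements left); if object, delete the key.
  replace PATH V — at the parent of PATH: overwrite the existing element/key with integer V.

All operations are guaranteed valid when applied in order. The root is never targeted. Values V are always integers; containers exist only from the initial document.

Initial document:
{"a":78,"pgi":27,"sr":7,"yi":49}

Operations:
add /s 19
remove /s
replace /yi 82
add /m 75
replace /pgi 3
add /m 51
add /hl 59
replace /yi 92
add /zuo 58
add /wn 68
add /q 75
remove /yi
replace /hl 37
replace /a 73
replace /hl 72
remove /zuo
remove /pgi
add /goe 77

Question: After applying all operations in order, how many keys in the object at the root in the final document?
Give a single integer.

Answer: 7

Derivation:
After op 1 (add /s 19): {"a":78,"pgi":27,"s":19,"sr":7,"yi":49}
After op 2 (remove /s): {"a":78,"pgi":27,"sr":7,"yi":49}
After op 3 (replace /yi 82): {"a":78,"pgi":27,"sr":7,"yi":82}
After op 4 (add /m 75): {"a":78,"m":75,"pgi":27,"sr":7,"yi":82}
After op 5 (replace /pgi 3): {"a":78,"m":75,"pgi":3,"sr":7,"yi":82}
After op 6 (add /m 51): {"a":78,"m":51,"pgi":3,"sr":7,"yi":82}
After op 7 (add /hl 59): {"a":78,"hl":59,"m":51,"pgi":3,"sr":7,"yi":82}
After op 8 (replace /yi 92): {"a":78,"hl":59,"m":51,"pgi":3,"sr":7,"yi":92}
After op 9 (add /zuo 58): {"a":78,"hl":59,"m":51,"pgi":3,"sr":7,"yi":92,"zuo":58}
After op 10 (add /wn 68): {"a":78,"hl":59,"m":51,"pgi":3,"sr":7,"wn":68,"yi":92,"zuo":58}
After op 11 (add /q 75): {"a":78,"hl":59,"m":51,"pgi":3,"q":75,"sr":7,"wn":68,"yi":92,"zuo":58}
After op 12 (remove /yi): {"a":78,"hl":59,"m":51,"pgi":3,"q":75,"sr":7,"wn":68,"zuo":58}
After op 13 (replace /hl 37): {"a":78,"hl":37,"m":51,"pgi":3,"q":75,"sr":7,"wn":68,"zuo":58}
After op 14 (replace /a 73): {"a":73,"hl":37,"m":51,"pgi":3,"q":75,"sr":7,"wn":68,"zuo":58}
After op 15 (replace /hl 72): {"a":73,"hl":72,"m":51,"pgi":3,"q":75,"sr":7,"wn":68,"zuo":58}
After op 16 (remove /zuo): {"a":73,"hl":72,"m":51,"pgi":3,"q":75,"sr":7,"wn":68}
After op 17 (remove /pgi): {"a":73,"hl":72,"m":51,"q":75,"sr":7,"wn":68}
After op 18 (add /goe 77): {"a":73,"goe":77,"hl":72,"m":51,"q":75,"sr":7,"wn":68}
Size at the root: 7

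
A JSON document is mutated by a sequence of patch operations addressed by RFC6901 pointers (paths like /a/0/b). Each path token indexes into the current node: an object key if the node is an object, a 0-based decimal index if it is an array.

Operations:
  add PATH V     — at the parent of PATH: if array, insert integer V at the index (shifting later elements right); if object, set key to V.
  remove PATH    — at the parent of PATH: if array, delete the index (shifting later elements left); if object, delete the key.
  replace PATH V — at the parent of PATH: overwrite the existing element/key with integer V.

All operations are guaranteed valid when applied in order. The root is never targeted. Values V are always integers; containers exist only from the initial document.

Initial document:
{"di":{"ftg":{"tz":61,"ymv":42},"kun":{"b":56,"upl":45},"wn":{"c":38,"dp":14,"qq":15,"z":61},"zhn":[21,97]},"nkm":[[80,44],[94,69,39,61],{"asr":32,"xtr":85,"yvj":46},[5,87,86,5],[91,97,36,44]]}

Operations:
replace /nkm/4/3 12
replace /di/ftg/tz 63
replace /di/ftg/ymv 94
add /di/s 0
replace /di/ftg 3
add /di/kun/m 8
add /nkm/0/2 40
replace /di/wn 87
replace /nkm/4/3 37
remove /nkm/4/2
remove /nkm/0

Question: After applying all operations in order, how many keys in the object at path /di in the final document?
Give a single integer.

Answer: 5

Derivation:
After op 1 (replace /nkm/4/3 12): {"di":{"ftg":{"tz":61,"ymv":42},"kun":{"b":56,"upl":45},"wn":{"c":38,"dp":14,"qq":15,"z":61},"zhn":[21,97]},"nkm":[[80,44],[94,69,39,61],{"asr":32,"xtr":85,"yvj":46},[5,87,86,5],[91,97,36,12]]}
After op 2 (replace /di/ftg/tz 63): {"di":{"ftg":{"tz":63,"ymv":42},"kun":{"b":56,"upl":45},"wn":{"c":38,"dp":14,"qq":15,"z":61},"zhn":[21,97]},"nkm":[[80,44],[94,69,39,61],{"asr":32,"xtr":85,"yvj":46},[5,87,86,5],[91,97,36,12]]}
After op 3 (replace /di/ftg/ymv 94): {"di":{"ftg":{"tz":63,"ymv":94},"kun":{"b":56,"upl":45},"wn":{"c":38,"dp":14,"qq":15,"z":61},"zhn":[21,97]},"nkm":[[80,44],[94,69,39,61],{"asr":32,"xtr":85,"yvj":46},[5,87,86,5],[91,97,36,12]]}
After op 4 (add /di/s 0): {"di":{"ftg":{"tz":63,"ymv":94},"kun":{"b":56,"upl":45},"s":0,"wn":{"c":38,"dp":14,"qq":15,"z":61},"zhn":[21,97]},"nkm":[[80,44],[94,69,39,61],{"asr":32,"xtr":85,"yvj":46},[5,87,86,5],[91,97,36,12]]}
After op 5 (replace /di/ftg 3): {"di":{"ftg":3,"kun":{"b":56,"upl":45},"s":0,"wn":{"c":38,"dp":14,"qq":15,"z":61},"zhn":[21,97]},"nkm":[[80,44],[94,69,39,61],{"asr":32,"xtr":85,"yvj":46},[5,87,86,5],[91,97,36,12]]}
After op 6 (add /di/kun/m 8): {"di":{"ftg":3,"kun":{"b":56,"m":8,"upl":45},"s":0,"wn":{"c":38,"dp":14,"qq":15,"z":61},"zhn":[21,97]},"nkm":[[80,44],[94,69,39,61],{"asr":32,"xtr":85,"yvj":46},[5,87,86,5],[91,97,36,12]]}
After op 7 (add /nkm/0/2 40): {"di":{"ftg":3,"kun":{"b":56,"m":8,"upl":45},"s":0,"wn":{"c":38,"dp":14,"qq":15,"z":61},"zhn":[21,97]},"nkm":[[80,44,40],[94,69,39,61],{"asr":32,"xtr":85,"yvj":46},[5,87,86,5],[91,97,36,12]]}
After op 8 (replace /di/wn 87): {"di":{"ftg":3,"kun":{"b":56,"m":8,"upl":45},"s":0,"wn":87,"zhn":[21,97]},"nkm":[[80,44,40],[94,69,39,61],{"asr":32,"xtr":85,"yvj":46},[5,87,86,5],[91,97,36,12]]}
After op 9 (replace /nkm/4/3 37): {"di":{"ftg":3,"kun":{"b":56,"m":8,"upl":45},"s":0,"wn":87,"zhn":[21,97]},"nkm":[[80,44,40],[94,69,39,61],{"asr":32,"xtr":85,"yvj":46},[5,87,86,5],[91,97,36,37]]}
After op 10 (remove /nkm/4/2): {"di":{"ftg":3,"kun":{"b":56,"m":8,"upl":45},"s":0,"wn":87,"zhn":[21,97]},"nkm":[[80,44,40],[94,69,39,61],{"asr":32,"xtr":85,"yvj":46},[5,87,86,5],[91,97,37]]}
After op 11 (remove /nkm/0): {"di":{"ftg":3,"kun":{"b":56,"m":8,"upl":45},"s":0,"wn":87,"zhn":[21,97]},"nkm":[[94,69,39,61],{"asr":32,"xtr":85,"yvj":46},[5,87,86,5],[91,97,37]]}
Size at path /di: 5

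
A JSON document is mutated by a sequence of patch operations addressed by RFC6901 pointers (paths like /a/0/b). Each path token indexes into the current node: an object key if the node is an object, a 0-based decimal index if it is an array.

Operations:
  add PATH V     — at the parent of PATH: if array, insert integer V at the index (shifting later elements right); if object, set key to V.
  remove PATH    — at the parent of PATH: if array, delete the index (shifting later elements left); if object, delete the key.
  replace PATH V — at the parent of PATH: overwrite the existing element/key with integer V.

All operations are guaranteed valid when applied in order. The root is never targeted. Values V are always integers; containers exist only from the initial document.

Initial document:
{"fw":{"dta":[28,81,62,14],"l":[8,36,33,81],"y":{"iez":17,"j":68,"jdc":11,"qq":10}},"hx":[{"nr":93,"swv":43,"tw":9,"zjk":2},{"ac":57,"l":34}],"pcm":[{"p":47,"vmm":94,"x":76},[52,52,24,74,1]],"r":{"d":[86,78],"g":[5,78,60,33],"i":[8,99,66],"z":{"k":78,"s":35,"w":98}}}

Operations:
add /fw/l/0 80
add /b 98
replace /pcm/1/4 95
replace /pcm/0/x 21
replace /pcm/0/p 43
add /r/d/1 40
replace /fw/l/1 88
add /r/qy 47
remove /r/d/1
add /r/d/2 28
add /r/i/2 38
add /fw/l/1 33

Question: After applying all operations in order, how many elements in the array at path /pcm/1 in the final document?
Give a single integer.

Answer: 5

Derivation:
After op 1 (add /fw/l/0 80): {"fw":{"dta":[28,81,62,14],"l":[80,8,36,33,81],"y":{"iez":17,"j":68,"jdc":11,"qq":10}},"hx":[{"nr":93,"swv":43,"tw":9,"zjk":2},{"ac":57,"l":34}],"pcm":[{"p":47,"vmm":94,"x":76},[52,52,24,74,1]],"r":{"d":[86,78],"g":[5,78,60,33],"i":[8,99,66],"z":{"k":78,"s":35,"w":98}}}
After op 2 (add /b 98): {"b":98,"fw":{"dta":[28,81,62,14],"l":[80,8,36,33,81],"y":{"iez":17,"j":68,"jdc":11,"qq":10}},"hx":[{"nr":93,"swv":43,"tw":9,"zjk":2},{"ac":57,"l":34}],"pcm":[{"p":47,"vmm":94,"x":76},[52,52,24,74,1]],"r":{"d":[86,78],"g":[5,78,60,33],"i":[8,99,66],"z":{"k":78,"s":35,"w":98}}}
After op 3 (replace /pcm/1/4 95): {"b":98,"fw":{"dta":[28,81,62,14],"l":[80,8,36,33,81],"y":{"iez":17,"j":68,"jdc":11,"qq":10}},"hx":[{"nr":93,"swv":43,"tw":9,"zjk":2},{"ac":57,"l":34}],"pcm":[{"p":47,"vmm":94,"x":76},[52,52,24,74,95]],"r":{"d":[86,78],"g":[5,78,60,33],"i":[8,99,66],"z":{"k":78,"s":35,"w":98}}}
After op 4 (replace /pcm/0/x 21): {"b":98,"fw":{"dta":[28,81,62,14],"l":[80,8,36,33,81],"y":{"iez":17,"j":68,"jdc":11,"qq":10}},"hx":[{"nr":93,"swv":43,"tw":9,"zjk":2},{"ac":57,"l":34}],"pcm":[{"p":47,"vmm":94,"x":21},[52,52,24,74,95]],"r":{"d":[86,78],"g":[5,78,60,33],"i":[8,99,66],"z":{"k":78,"s":35,"w":98}}}
After op 5 (replace /pcm/0/p 43): {"b":98,"fw":{"dta":[28,81,62,14],"l":[80,8,36,33,81],"y":{"iez":17,"j":68,"jdc":11,"qq":10}},"hx":[{"nr":93,"swv":43,"tw":9,"zjk":2},{"ac":57,"l":34}],"pcm":[{"p":43,"vmm":94,"x":21},[52,52,24,74,95]],"r":{"d":[86,78],"g":[5,78,60,33],"i":[8,99,66],"z":{"k":78,"s":35,"w":98}}}
After op 6 (add /r/d/1 40): {"b":98,"fw":{"dta":[28,81,62,14],"l":[80,8,36,33,81],"y":{"iez":17,"j":68,"jdc":11,"qq":10}},"hx":[{"nr":93,"swv":43,"tw":9,"zjk":2},{"ac":57,"l":34}],"pcm":[{"p":43,"vmm":94,"x":21},[52,52,24,74,95]],"r":{"d":[86,40,78],"g":[5,78,60,33],"i":[8,99,66],"z":{"k":78,"s":35,"w":98}}}
After op 7 (replace /fw/l/1 88): {"b":98,"fw":{"dta":[28,81,62,14],"l":[80,88,36,33,81],"y":{"iez":17,"j":68,"jdc":11,"qq":10}},"hx":[{"nr":93,"swv":43,"tw":9,"zjk":2},{"ac":57,"l":34}],"pcm":[{"p":43,"vmm":94,"x":21},[52,52,24,74,95]],"r":{"d":[86,40,78],"g":[5,78,60,33],"i":[8,99,66],"z":{"k":78,"s":35,"w":98}}}
After op 8 (add /r/qy 47): {"b":98,"fw":{"dta":[28,81,62,14],"l":[80,88,36,33,81],"y":{"iez":17,"j":68,"jdc":11,"qq":10}},"hx":[{"nr":93,"swv":43,"tw":9,"zjk":2},{"ac":57,"l":34}],"pcm":[{"p":43,"vmm":94,"x":21},[52,52,24,74,95]],"r":{"d":[86,40,78],"g":[5,78,60,33],"i":[8,99,66],"qy":47,"z":{"k":78,"s":35,"w":98}}}
After op 9 (remove /r/d/1): {"b":98,"fw":{"dta":[28,81,62,14],"l":[80,88,36,33,81],"y":{"iez":17,"j":68,"jdc":11,"qq":10}},"hx":[{"nr":93,"swv":43,"tw":9,"zjk":2},{"ac":57,"l":34}],"pcm":[{"p":43,"vmm":94,"x":21},[52,52,24,74,95]],"r":{"d":[86,78],"g":[5,78,60,33],"i":[8,99,66],"qy":47,"z":{"k":78,"s":35,"w":98}}}
After op 10 (add /r/d/2 28): {"b":98,"fw":{"dta":[28,81,62,14],"l":[80,88,36,33,81],"y":{"iez":17,"j":68,"jdc":11,"qq":10}},"hx":[{"nr":93,"swv":43,"tw":9,"zjk":2},{"ac":57,"l":34}],"pcm":[{"p":43,"vmm":94,"x":21},[52,52,24,74,95]],"r":{"d":[86,78,28],"g":[5,78,60,33],"i":[8,99,66],"qy":47,"z":{"k":78,"s":35,"w":98}}}
After op 11 (add /r/i/2 38): {"b":98,"fw":{"dta":[28,81,62,14],"l":[80,88,36,33,81],"y":{"iez":17,"j":68,"jdc":11,"qq":10}},"hx":[{"nr":93,"swv":43,"tw":9,"zjk":2},{"ac":57,"l":34}],"pcm":[{"p":43,"vmm":94,"x":21},[52,52,24,74,95]],"r":{"d":[86,78,28],"g":[5,78,60,33],"i":[8,99,38,66],"qy":47,"z":{"k":78,"s":35,"w":98}}}
After op 12 (add /fw/l/1 33): {"b":98,"fw":{"dta":[28,81,62,14],"l":[80,33,88,36,33,81],"y":{"iez":17,"j":68,"jdc":11,"qq":10}},"hx":[{"nr":93,"swv":43,"tw":9,"zjk":2},{"ac":57,"l":34}],"pcm":[{"p":43,"vmm":94,"x":21},[52,52,24,74,95]],"r":{"d":[86,78,28],"g":[5,78,60,33],"i":[8,99,38,66],"qy":47,"z":{"k":78,"s":35,"w":98}}}
Size at path /pcm/1: 5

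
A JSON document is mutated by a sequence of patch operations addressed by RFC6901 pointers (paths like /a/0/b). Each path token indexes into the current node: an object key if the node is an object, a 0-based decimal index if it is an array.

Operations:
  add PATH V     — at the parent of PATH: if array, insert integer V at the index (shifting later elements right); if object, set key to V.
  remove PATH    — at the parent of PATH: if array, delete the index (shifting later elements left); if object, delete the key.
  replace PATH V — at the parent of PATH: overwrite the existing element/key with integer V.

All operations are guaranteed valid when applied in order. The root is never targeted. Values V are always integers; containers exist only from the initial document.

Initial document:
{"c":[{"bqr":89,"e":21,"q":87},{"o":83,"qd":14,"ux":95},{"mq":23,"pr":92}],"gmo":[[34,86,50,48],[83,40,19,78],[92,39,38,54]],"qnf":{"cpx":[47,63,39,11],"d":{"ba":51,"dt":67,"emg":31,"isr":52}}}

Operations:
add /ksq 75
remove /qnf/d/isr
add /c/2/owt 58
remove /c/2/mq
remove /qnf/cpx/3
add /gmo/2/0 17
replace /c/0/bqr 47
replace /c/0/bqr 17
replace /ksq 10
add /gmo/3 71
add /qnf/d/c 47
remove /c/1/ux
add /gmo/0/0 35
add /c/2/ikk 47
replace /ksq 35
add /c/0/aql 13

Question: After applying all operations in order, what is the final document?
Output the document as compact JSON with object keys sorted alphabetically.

After op 1 (add /ksq 75): {"c":[{"bqr":89,"e":21,"q":87},{"o":83,"qd":14,"ux":95},{"mq":23,"pr":92}],"gmo":[[34,86,50,48],[83,40,19,78],[92,39,38,54]],"ksq":75,"qnf":{"cpx":[47,63,39,11],"d":{"ba":51,"dt":67,"emg":31,"isr":52}}}
After op 2 (remove /qnf/d/isr): {"c":[{"bqr":89,"e":21,"q":87},{"o":83,"qd":14,"ux":95},{"mq":23,"pr":92}],"gmo":[[34,86,50,48],[83,40,19,78],[92,39,38,54]],"ksq":75,"qnf":{"cpx":[47,63,39,11],"d":{"ba":51,"dt":67,"emg":31}}}
After op 3 (add /c/2/owt 58): {"c":[{"bqr":89,"e":21,"q":87},{"o":83,"qd":14,"ux":95},{"mq":23,"owt":58,"pr":92}],"gmo":[[34,86,50,48],[83,40,19,78],[92,39,38,54]],"ksq":75,"qnf":{"cpx":[47,63,39,11],"d":{"ba":51,"dt":67,"emg":31}}}
After op 4 (remove /c/2/mq): {"c":[{"bqr":89,"e":21,"q":87},{"o":83,"qd":14,"ux":95},{"owt":58,"pr":92}],"gmo":[[34,86,50,48],[83,40,19,78],[92,39,38,54]],"ksq":75,"qnf":{"cpx":[47,63,39,11],"d":{"ba":51,"dt":67,"emg":31}}}
After op 5 (remove /qnf/cpx/3): {"c":[{"bqr":89,"e":21,"q":87},{"o":83,"qd":14,"ux":95},{"owt":58,"pr":92}],"gmo":[[34,86,50,48],[83,40,19,78],[92,39,38,54]],"ksq":75,"qnf":{"cpx":[47,63,39],"d":{"ba":51,"dt":67,"emg":31}}}
After op 6 (add /gmo/2/0 17): {"c":[{"bqr":89,"e":21,"q":87},{"o":83,"qd":14,"ux":95},{"owt":58,"pr":92}],"gmo":[[34,86,50,48],[83,40,19,78],[17,92,39,38,54]],"ksq":75,"qnf":{"cpx":[47,63,39],"d":{"ba":51,"dt":67,"emg":31}}}
After op 7 (replace /c/0/bqr 47): {"c":[{"bqr":47,"e":21,"q":87},{"o":83,"qd":14,"ux":95},{"owt":58,"pr":92}],"gmo":[[34,86,50,48],[83,40,19,78],[17,92,39,38,54]],"ksq":75,"qnf":{"cpx":[47,63,39],"d":{"ba":51,"dt":67,"emg":31}}}
After op 8 (replace /c/0/bqr 17): {"c":[{"bqr":17,"e":21,"q":87},{"o":83,"qd":14,"ux":95},{"owt":58,"pr":92}],"gmo":[[34,86,50,48],[83,40,19,78],[17,92,39,38,54]],"ksq":75,"qnf":{"cpx":[47,63,39],"d":{"ba":51,"dt":67,"emg":31}}}
After op 9 (replace /ksq 10): {"c":[{"bqr":17,"e":21,"q":87},{"o":83,"qd":14,"ux":95},{"owt":58,"pr":92}],"gmo":[[34,86,50,48],[83,40,19,78],[17,92,39,38,54]],"ksq":10,"qnf":{"cpx":[47,63,39],"d":{"ba":51,"dt":67,"emg":31}}}
After op 10 (add /gmo/3 71): {"c":[{"bqr":17,"e":21,"q":87},{"o":83,"qd":14,"ux":95},{"owt":58,"pr":92}],"gmo":[[34,86,50,48],[83,40,19,78],[17,92,39,38,54],71],"ksq":10,"qnf":{"cpx":[47,63,39],"d":{"ba":51,"dt":67,"emg":31}}}
After op 11 (add /qnf/d/c 47): {"c":[{"bqr":17,"e":21,"q":87},{"o":83,"qd":14,"ux":95},{"owt":58,"pr":92}],"gmo":[[34,86,50,48],[83,40,19,78],[17,92,39,38,54],71],"ksq":10,"qnf":{"cpx":[47,63,39],"d":{"ba":51,"c":47,"dt":67,"emg":31}}}
After op 12 (remove /c/1/ux): {"c":[{"bqr":17,"e":21,"q":87},{"o":83,"qd":14},{"owt":58,"pr":92}],"gmo":[[34,86,50,48],[83,40,19,78],[17,92,39,38,54],71],"ksq":10,"qnf":{"cpx":[47,63,39],"d":{"ba":51,"c":47,"dt":67,"emg":31}}}
After op 13 (add /gmo/0/0 35): {"c":[{"bqr":17,"e":21,"q":87},{"o":83,"qd":14},{"owt":58,"pr":92}],"gmo":[[35,34,86,50,48],[83,40,19,78],[17,92,39,38,54],71],"ksq":10,"qnf":{"cpx":[47,63,39],"d":{"ba":51,"c":47,"dt":67,"emg":31}}}
After op 14 (add /c/2/ikk 47): {"c":[{"bqr":17,"e":21,"q":87},{"o":83,"qd":14},{"ikk":47,"owt":58,"pr":92}],"gmo":[[35,34,86,50,48],[83,40,19,78],[17,92,39,38,54],71],"ksq":10,"qnf":{"cpx":[47,63,39],"d":{"ba":51,"c":47,"dt":67,"emg":31}}}
After op 15 (replace /ksq 35): {"c":[{"bqr":17,"e":21,"q":87},{"o":83,"qd":14},{"ikk":47,"owt":58,"pr":92}],"gmo":[[35,34,86,50,48],[83,40,19,78],[17,92,39,38,54],71],"ksq":35,"qnf":{"cpx":[47,63,39],"d":{"ba":51,"c":47,"dt":67,"emg":31}}}
After op 16 (add /c/0/aql 13): {"c":[{"aql":13,"bqr":17,"e":21,"q":87},{"o":83,"qd":14},{"ikk":47,"owt":58,"pr":92}],"gmo":[[35,34,86,50,48],[83,40,19,78],[17,92,39,38,54],71],"ksq":35,"qnf":{"cpx":[47,63,39],"d":{"ba":51,"c":47,"dt":67,"emg":31}}}

Answer: {"c":[{"aql":13,"bqr":17,"e":21,"q":87},{"o":83,"qd":14},{"ikk":47,"owt":58,"pr":92}],"gmo":[[35,34,86,50,48],[83,40,19,78],[17,92,39,38,54],71],"ksq":35,"qnf":{"cpx":[47,63,39],"d":{"ba":51,"c":47,"dt":67,"emg":31}}}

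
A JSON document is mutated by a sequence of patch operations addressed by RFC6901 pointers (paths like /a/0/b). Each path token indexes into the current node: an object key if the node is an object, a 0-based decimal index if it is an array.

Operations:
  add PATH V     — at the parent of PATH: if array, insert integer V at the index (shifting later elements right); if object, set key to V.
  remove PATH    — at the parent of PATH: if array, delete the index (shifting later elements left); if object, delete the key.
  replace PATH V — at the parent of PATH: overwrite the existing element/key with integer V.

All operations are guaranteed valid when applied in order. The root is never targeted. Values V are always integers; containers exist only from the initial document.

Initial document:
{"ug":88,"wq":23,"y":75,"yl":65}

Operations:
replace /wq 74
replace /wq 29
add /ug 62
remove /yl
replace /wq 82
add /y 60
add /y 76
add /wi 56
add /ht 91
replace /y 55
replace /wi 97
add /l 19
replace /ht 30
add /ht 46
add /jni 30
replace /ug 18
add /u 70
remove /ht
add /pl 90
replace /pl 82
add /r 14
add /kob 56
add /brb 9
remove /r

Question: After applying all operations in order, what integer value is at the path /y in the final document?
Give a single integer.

After op 1 (replace /wq 74): {"ug":88,"wq":74,"y":75,"yl":65}
After op 2 (replace /wq 29): {"ug":88,"wq":29,"y":75,"yl":65}
After op 3 (add /ug 62): {"ug":62,"wq":29,"y":75,"yl":65}
After op 4 (remove /yl): {"ug":62,"wq":29,"y":75}
After op 5 (replace /wq 82): {"ug":62,"wq":82,"y":75}
After op 6 (add /y 60): {"ug":62,"wq":82,"y":60}
After op 7 (add /y 76): {"ug":62,"wq":82,"y":76}
After op 8 (add /wi 56): {"ug":62,"wi":56,"wq":82,"y":76}
After op 9 (add /ht 91): {"ht":91,"ug":62,"wi":56,"wq":82,"y":76}
After op 10 (replace /y 55): {"ht":91,"ug":62,"wi":56,"wq":82,"y":55}
After op 11 (replace /wi 97): {"ht":91,"ug":62,"wi":97,"wq":82,"y":55}
After op 12 (add /l 19): {"ht":91,"l":19,"ug":62,"wi":97,"wq":82,"y":55}
After op 13 (replace /ht 30): {"ht":30,"l":19,"ug":62,"wi":97,"wq":82,"y":55}
After op 14 (add /ht 46): {"ht":46,"l":19,"ug":62,"wi":97,"wq":82,"y":55}
After op 15 (add /jni 30): {"ht":46,"jni":30,"l":19,"ug":62,"wi":97,"wq":82,"y":55}
After op 16 (replace /ug 18): {"ht":46,"jni":30,"l":19,"ug":18,"wi":97,"wq":82,"y":55}
After op 17 (add /u 70): {"ht":46,"jni":30,"l":19,"u":70,"ug":18,"wi":97,"wq":82,"y":55}
After op 18 (remove /ht): {"jni":30,"l":19,"u":70,"ug":18,"wi":97,"wq":82,"y":55}
After op 19 (add /pl 90): {"jni":30,"l":19,"pl":90,"u":70,"ug":18,"wi":97,"wq":82,"y":55}
After op 20 (replace /pl 82): {"jni":30,"l":19,"pl":82,"u":70,"ug":18,"wi":97,"wq":82,"y":55}
After op 21 (add /r 14): {"jni":30,"l":19,"pl":82,"r":14,"u":70,"ug":18,"wi":97,"wq":82,"y":55}
After op 22 (add /kob 56): {"jni":30,"kob":56,"l":19,"pl":82,"r":14,"u":70,"ug":18,"wi":97,"wq":82,"y":55}
After op 23 (add /brb 9): {"brb":9,"jni":30,"kob":56,"l":19,"pl":82,"r":14,"u":70,"ug":18,"wi":97,"wq":82,"y":55}
After op 24 (remove /r): {"brb":9,"jni":30,"kob":56,"l":19,"pl":82,"u":70,"ug":18,"wi":97,"wq":82,"y":55}
Value at /y: 55

Answer: 55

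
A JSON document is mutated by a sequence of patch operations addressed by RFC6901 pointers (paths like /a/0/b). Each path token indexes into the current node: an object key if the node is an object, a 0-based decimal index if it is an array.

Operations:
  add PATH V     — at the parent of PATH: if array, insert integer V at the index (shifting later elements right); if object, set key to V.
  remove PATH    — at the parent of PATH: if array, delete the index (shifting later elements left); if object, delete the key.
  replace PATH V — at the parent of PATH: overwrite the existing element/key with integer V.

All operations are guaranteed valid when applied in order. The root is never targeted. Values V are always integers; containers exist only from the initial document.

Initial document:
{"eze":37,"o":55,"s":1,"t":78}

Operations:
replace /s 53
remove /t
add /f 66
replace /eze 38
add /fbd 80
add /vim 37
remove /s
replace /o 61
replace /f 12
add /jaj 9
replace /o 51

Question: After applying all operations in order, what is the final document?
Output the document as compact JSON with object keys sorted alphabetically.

Answer: {"eze":38,"f":12,"fbd":80,"jaj":9,"o":51,"vim":37}

Derivation:
After op 1 (replace /s 53): {"eze":37,"o":55,"s":53,"t":78}
After op 2 (remove /t): {"eze":37,"o":55,"s":53}
After op 3 (add /f 66): {"eze":37,"f":66,"o":55,"s":53}
After op 4 (replace /eze 38): {"eze":38,"f":66,"o":55,"s":53}
After op 5 (add /fbd 80): {"eze":38,"f":66,"fbd":80,"o":55,"s":53}
After op 6 (add /vim 37): {"eze":38,"f":66,"fbd":80,"o":55,"s":53,"vim":37}
After op 7 (remove /s): {"eze":38,"f":66,"fbd":80,"o":55,"vim":37}
After op 8 (replace /o 61): {"eze":38,"f":66,"fbd":80,"o":61,"vim":37}
After op 9 (replace /f 12): {"eze":38,"f":12,"fbd":80,"o":61,"vim":37}
After op 10 (add /jaj 9): {"eze":38,"f":12,"fbd":80,"jaj":9,"o":61,"vim":37}
After op 11 (replace /o 51): {"eze":38,"f":12,"fbd":80,"jaj":9,"o":51,"vim":37}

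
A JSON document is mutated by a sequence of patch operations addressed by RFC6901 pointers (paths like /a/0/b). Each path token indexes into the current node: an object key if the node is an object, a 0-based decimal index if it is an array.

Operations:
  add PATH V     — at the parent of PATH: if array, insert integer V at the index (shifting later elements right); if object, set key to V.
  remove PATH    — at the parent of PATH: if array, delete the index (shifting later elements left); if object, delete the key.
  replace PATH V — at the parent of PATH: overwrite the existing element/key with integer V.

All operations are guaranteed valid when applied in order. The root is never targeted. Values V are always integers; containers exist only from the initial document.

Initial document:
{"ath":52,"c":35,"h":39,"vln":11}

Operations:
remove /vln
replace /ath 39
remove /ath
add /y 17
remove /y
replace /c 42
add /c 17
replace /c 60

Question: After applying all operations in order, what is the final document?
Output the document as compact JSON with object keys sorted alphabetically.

After op 1 (remove /vln): {"ath":52,"c":35,"h":39}
After op 2 (replace /ath 39): {"ath":39,"c":35,"h":39}
After op 3 (remove /ath): {"c":35,"h":39}
After op 4 (add /y 17): {"c":35,"h":39,"y":17}
After op 5 (remove /y): {"c":35,"h":39}
After op 6 (replace /c 42): {"c":42,"h":39}
After op 7 (add /c 17): {"c":17,"h":39}
After op 8 (replace /c 60): {"c":60,"h":39}

Answer: {"c":60,"h":39}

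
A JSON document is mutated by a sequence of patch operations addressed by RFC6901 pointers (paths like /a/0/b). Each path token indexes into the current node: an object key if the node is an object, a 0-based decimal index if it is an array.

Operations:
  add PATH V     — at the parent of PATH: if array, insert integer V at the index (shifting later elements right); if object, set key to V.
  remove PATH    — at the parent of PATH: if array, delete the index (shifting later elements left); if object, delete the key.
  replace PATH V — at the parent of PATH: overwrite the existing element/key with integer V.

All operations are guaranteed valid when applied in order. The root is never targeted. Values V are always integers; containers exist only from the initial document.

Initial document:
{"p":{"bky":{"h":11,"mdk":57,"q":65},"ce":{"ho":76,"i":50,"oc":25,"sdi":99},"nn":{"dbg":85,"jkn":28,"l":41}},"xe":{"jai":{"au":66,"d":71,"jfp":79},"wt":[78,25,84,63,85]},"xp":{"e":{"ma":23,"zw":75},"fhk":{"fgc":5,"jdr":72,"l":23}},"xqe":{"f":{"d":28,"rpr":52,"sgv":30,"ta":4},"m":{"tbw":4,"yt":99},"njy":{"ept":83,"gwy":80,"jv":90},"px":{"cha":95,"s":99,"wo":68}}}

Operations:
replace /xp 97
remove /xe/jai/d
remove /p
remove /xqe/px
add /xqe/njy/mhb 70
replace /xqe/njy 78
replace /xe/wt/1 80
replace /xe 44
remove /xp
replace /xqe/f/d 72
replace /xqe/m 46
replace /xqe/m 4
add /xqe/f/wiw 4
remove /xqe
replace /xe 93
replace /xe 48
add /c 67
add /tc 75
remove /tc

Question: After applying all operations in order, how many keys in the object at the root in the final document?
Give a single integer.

Answer: 2

Derivation:
After op 1 (replace /xp 97): {"p":{"bky":{"h":11,"mdk":57,"q":65},"ce":{"ho":76,"i":50,"oc":25,"sdi":99},"nn":{"dbg":85,"jkn":28,"l":41}},"xe":{"jai":{"au":66,"d":71,"jfp":79},"wt":[78,25,84,63,85]},"xp":97,"xqe":{"f":{"d":28,"rpr":52,"sgv":30,"ta":4},"m":{"tbw":4,"yt":99},"njy":{"ept":83,"gwy":80,"jv":90},"px":{"cha":95,"s":99,"wo":68}}}
After op 2 (remove /xe/jai/d): {"p":{"bky":{"h":11,"mdk":57,"q":65},"ce":{"ho":76,"i":50,"oc":25,"sdi":99},"nn":{"dbg":85,"jkn":28,"l":41}},"xe":{"jai":{"au":66,"jfp":79},"wt":[78,25,84,63,85]},"xp":97,"xqe":{"f":{"d":28,"rpr":52,"sgv":30,"ta":4},"m":{"tbw":4,"yt":99},"njy":{"ept":83,"gwy":80,"jv":90},"px":{"cha":95,"s":99,"wo":68}}}
After op 3 (remove /p): {"xe":{"jai":{"au":66,"jfp":79},"wt":[78,25,84,63,85]},"xp":97,"xqe":{"f":{"d":28,"rpr":52,"sgv":30,"ta":4},"m":{"tbw":4,"yt":99},"njy":{"ept":83,"gwy":80,"jv":90},"px":{"cha":95,"s":99,"wo":68}}}
After op 4 (remove /xqe/px): {"xe":{"jai":{"au":66,"jfp":79},"wt":[78,25,84,63,85]},"xp":97,"xqe":{"f":{"d":28,"rpr":52,"sgv":30,"ta":4},"m":{"tbw":4,"yt":99},"njy":{"ept":83,"gwy":80,"jv":90}}}
After op 5 (add /xqe/njy/mhb 70): {"xe":{"jai":{"au":66,"jfp":79},"wt":[78,25,84,63,85]},"xp":97,"xqe":{"f":{"d":28,"rpr":52,"sgv":30,"ta":4},"m":{"tbw":4,"yt":99},"njy":{"ept":83,"gwy":80,"jv":90,"mhb":70}}}
After op 6 (replace /xqe/njy 78): {"xe":{"jai":{"au":66,"jfp":79},"wt":[78,25,84,63,85]},"xp":97,"xqe":{"f":{"d":28,"rpr":52,"sgv":30,"ta":4},"m":{"tbw":4,"yt":99},"njy":78}}
After op 7 (replace /xe/wt/1 80): {"xe":{"jai":{"au":66,"jfp":79},"wt":[78,80,84,63,85]},"xp":97,"xqe":{"f":{"d":28,"rpr":52,"sgv":30,"ta":4},"m":{"tbw":4,"yt":99},"njy":78}}
After op 8 (replace /xe 44): {"xe":44,"xp":97,"xqe":{"f":{"d":28,"rpr":52,"sgv":30,"ta":4},"m":{"tbw":4,"yt":99},"njy":78}}
After op 9 (remove /xp): {"xe":44,"xqe":{"f":{"d":28,"rpr":52,"sgv":30,"ta":4},"m":{"tbw":4,"yt":99},"njy":78}}
After op 10 (replace /xqe/f/d 72): {"xe":44,"xqe":{"f":{"d":72,"rpr":52,"sgv":30,"ta":4},"m":{"tbw":4,"yt":99},"njy":78}}
After op 11 (replace /xqe/m 46): {"xe":44,"xqe":{"f":{"d":72,"rpr":52,"sgv":30,"ta":4},"m":46,"njy":78}}
After op 12 (replace /xqe/m 4): {"xe":44,"xqe":{"f":{"d":72,"rpr":52,"sgv":30,"ta":4},"m":4,"njy":78}}
After op 13 (add /xqe/f/wiw 4): {"xe":44,"xqe":{"f":{"d":72,"rpr":52,"sgv":30,"ta":4,"wiw":4},"m":4,"njy":78}}
After op 14 (remove /xqe): {"xe":44}
After op 15 (replace /xe 93): {"xe":93}
After op 16 (replace /xe 48): {"xe":48}
After op 17 (add /c 67): {"c":67,"xe":48}
After op 18 (add /tc 75): {"c":67,"tc":75,"xe":48}
After op 19 (remove /tc): {"c":67,"xe":48}
Size at the root: 2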